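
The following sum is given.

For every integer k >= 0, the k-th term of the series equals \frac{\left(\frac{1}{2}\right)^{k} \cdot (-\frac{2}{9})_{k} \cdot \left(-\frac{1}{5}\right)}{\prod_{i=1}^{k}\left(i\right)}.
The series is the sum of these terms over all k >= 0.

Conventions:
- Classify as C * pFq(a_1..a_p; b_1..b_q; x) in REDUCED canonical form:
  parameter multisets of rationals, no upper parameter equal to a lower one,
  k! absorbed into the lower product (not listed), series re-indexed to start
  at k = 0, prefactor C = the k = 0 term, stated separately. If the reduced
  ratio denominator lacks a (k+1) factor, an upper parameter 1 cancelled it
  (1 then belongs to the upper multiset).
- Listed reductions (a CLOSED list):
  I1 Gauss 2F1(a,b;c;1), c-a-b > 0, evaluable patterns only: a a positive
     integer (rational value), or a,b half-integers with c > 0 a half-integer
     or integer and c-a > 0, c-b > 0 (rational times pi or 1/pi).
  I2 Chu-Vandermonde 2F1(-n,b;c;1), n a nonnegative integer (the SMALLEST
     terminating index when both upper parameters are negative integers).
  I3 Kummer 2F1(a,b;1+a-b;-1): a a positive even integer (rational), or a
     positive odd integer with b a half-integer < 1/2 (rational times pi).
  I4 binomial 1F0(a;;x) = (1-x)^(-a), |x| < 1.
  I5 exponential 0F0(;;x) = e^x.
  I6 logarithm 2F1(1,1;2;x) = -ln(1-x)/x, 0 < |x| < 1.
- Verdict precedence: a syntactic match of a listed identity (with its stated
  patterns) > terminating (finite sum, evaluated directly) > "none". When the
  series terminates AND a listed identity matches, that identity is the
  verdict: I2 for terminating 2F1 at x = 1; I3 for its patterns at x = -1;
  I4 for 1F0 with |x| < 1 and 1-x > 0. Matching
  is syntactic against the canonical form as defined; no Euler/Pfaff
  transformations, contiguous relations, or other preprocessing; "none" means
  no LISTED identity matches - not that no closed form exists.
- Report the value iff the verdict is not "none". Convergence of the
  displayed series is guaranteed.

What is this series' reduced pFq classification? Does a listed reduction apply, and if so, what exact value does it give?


Structural cue: with t_0 = -\frac{1}{5}, the product of the first k integers (prefactor -1/5) is k!.
Consecutive-term ratio: r(k) = \frac{1}{2} * (k-\frac{2}{9}) / [(k+1)] - rational in k, leading ratio \frac{1}{2}; with t_0 = -\frac{1}{5}, classification follows.

The series (x = \frac{1}{2}) is 1F0: upper {-\frac{2}{9}}, lower {-}, prefactor -\frac{1}{5}. Verdict at x = \frac{1}{2}: binomial (I4) matches (the 1F0 binomial series: exponent 2/9, x = \frac{1}{2}). Value: \left(-\frac{1}{5}\right) \cdot \left(\frac{1}{2}\right)^{\frac{2}{9}}.


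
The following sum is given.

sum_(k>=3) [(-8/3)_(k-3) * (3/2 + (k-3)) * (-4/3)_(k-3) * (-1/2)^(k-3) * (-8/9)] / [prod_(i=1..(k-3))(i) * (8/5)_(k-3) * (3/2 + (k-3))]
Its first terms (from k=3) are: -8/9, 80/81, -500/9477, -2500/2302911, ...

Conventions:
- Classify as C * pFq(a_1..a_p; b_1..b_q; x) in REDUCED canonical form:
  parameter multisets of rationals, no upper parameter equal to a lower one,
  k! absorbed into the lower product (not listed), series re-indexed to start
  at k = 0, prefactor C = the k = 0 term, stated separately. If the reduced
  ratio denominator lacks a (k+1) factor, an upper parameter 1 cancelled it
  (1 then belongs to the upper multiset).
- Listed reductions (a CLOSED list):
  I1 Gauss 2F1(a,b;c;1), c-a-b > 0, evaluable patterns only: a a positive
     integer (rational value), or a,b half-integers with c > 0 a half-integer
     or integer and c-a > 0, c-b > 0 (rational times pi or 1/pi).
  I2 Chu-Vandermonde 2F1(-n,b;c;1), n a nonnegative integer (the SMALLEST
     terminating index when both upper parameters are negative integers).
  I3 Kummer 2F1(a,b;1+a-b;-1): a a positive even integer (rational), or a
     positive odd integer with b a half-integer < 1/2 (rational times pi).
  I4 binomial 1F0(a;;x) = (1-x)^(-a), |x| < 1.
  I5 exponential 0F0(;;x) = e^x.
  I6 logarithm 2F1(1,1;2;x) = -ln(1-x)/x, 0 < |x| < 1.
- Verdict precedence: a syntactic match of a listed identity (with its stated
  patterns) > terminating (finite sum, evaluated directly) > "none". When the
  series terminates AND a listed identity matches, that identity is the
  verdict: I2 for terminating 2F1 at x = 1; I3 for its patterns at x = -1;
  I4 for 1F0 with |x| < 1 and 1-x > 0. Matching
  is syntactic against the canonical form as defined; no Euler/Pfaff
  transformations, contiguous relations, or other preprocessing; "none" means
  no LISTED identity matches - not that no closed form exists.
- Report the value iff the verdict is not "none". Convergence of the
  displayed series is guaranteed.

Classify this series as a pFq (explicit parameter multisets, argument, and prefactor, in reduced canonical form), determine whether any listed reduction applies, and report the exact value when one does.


x = -1/2 here; the reduced form reads 2F1, upper {-8/3, -4/3}, lower {8/5}, C = -8/9. Verdict: none. A 2F1 with upper {-8/3, -4/3} fits none of I1-I6 at x = -1/2; the sum runs forever.

Key observation: with t_0 = -8/9, the factor k + 3/2 cancels (top and bottom), leaving C = -8/9, x = -1/2.
Ratio: r(k) = (-1/2) * (k-8/3) (k-4/3) / [(k+8/5) (k+1)] - poly over poly, x = (-1/2) from leading terms; C = -8/9 at k = 0.


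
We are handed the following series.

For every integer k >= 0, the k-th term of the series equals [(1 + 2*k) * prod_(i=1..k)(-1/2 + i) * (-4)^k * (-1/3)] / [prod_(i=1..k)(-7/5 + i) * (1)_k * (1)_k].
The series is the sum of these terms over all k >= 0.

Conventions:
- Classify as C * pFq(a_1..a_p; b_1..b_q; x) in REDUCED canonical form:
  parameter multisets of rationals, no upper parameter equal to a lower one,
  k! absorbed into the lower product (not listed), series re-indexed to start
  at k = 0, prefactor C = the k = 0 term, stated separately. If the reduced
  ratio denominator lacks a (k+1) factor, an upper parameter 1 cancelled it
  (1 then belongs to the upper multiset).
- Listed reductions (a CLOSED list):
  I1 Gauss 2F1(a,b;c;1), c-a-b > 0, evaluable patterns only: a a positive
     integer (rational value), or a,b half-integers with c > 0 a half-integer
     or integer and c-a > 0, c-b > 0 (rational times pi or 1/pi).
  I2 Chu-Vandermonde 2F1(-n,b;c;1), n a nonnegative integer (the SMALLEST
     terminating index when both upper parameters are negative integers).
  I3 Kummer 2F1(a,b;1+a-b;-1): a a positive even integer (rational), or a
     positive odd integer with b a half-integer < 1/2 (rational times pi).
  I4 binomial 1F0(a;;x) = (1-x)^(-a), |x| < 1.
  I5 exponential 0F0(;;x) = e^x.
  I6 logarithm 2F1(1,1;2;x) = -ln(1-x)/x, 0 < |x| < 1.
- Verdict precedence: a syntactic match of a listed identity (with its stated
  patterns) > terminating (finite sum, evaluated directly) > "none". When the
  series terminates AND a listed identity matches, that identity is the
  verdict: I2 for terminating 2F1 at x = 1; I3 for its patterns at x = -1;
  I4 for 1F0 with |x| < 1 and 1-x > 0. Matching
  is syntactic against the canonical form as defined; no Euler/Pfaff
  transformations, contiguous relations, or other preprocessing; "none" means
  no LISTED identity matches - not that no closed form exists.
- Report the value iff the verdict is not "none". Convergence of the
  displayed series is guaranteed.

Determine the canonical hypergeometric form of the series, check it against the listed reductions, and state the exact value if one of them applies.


This is -1/3 * 1F2(3/2; -2/5, 1; -4) in reduced canonical form. Verdict: none. Every listed pattern misses the 1F2 form at -4, upper {3/2}.

Structural cue: with t_0 = -1/3, the (2k+1) factor (prefactor -1/3) shifts (1/2)_k to (3/2)_k.
Step ratio: r(k) = (-4) * (k+3/2) / [(k-2/5) (k+1) (k+1)] - rational in k. x = (-4); t_0 = -1/3; negate the roots.


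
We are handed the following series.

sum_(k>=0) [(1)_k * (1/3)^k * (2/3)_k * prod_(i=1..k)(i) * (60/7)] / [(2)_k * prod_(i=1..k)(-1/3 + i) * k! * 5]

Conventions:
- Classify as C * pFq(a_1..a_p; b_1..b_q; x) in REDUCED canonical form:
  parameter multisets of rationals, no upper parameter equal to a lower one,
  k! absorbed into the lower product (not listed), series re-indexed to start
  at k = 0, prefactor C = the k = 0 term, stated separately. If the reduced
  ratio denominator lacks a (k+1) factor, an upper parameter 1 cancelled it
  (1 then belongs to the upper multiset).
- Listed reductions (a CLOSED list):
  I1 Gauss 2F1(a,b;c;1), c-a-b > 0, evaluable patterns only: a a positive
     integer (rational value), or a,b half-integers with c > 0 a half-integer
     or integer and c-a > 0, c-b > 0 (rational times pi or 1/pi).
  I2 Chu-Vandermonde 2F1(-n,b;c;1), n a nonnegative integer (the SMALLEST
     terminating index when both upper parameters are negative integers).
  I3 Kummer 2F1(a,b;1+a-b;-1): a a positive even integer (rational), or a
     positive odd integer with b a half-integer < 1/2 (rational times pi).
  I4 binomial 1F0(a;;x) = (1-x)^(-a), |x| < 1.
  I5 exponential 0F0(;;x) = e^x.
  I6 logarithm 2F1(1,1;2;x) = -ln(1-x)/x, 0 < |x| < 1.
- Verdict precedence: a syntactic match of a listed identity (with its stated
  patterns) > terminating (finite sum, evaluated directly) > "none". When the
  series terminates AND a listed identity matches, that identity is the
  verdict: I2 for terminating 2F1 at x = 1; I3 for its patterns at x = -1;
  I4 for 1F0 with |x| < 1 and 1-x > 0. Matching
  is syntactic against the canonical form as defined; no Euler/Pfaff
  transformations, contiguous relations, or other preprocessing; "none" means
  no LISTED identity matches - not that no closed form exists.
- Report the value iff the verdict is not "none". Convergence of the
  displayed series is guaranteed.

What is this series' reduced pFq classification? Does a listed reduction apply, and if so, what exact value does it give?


Canonical form: C = 12/7 times 2F1 with upper {1, 1}, lower {2}, x = 1/3. Verdict: logarithm (I6) fires (the logarithm: parameters (1,1;2), x = 1/3). Exact value: (-36/7) * ln(2/3).

Key step: t_0 = 12/7 here, and the parameter 2/3 appears in both the upper and lower lists and cancels.
Adjacent-term ratio: r(k) = (1/3) * (k+1) (k+1) / [(k+2) (k+1)] ; factor over Q: parameters, x = (1/3), and C = 12/7.


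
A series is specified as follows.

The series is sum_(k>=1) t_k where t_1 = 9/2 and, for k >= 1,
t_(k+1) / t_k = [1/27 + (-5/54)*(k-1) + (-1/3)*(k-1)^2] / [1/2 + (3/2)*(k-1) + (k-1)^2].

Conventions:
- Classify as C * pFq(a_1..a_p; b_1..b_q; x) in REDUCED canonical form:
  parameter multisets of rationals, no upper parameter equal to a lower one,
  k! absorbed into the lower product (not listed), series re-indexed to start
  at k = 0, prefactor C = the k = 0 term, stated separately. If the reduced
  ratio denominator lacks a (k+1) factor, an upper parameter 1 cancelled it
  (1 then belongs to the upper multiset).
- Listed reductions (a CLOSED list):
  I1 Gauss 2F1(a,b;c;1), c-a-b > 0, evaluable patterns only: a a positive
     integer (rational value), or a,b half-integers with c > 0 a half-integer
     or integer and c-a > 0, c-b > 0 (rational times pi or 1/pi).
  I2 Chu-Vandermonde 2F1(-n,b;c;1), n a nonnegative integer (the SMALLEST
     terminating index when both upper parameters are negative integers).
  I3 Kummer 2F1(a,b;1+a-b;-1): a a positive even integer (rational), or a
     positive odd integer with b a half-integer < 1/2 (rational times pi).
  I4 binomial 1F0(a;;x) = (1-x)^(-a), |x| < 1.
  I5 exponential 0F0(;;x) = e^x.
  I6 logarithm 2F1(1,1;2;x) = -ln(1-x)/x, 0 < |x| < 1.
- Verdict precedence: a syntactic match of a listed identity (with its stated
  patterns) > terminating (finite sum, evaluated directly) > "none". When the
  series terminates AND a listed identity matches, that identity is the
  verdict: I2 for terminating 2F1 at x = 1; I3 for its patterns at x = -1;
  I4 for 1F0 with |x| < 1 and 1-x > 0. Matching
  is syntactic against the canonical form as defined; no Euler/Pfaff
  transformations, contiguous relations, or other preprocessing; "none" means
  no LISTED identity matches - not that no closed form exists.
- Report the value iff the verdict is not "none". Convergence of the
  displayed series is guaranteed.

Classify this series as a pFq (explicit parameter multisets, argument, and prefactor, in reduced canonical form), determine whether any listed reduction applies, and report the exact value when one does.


First insight: with t_0 = 9/2, the expanded ratio factors over Q; C = 9/2, x = -1/3, roots give parameters.
Ratio: r(k) = (-1/3) * (k-2/9) / [(k+1)] - rational in k, leading ratio (-1/3); with t_0 = 9/2, classification follows.

Classification (C = 9/2): 1F0 with upper {-2/9}, lower {-}, argument x = -1/3. Verdict (x = -1/3): the I4 binomial reduction applies (the 1F0 binomial series: exponent 2/9, x = -1/3). Hence: (9/2) * (4/3)^(2/9).


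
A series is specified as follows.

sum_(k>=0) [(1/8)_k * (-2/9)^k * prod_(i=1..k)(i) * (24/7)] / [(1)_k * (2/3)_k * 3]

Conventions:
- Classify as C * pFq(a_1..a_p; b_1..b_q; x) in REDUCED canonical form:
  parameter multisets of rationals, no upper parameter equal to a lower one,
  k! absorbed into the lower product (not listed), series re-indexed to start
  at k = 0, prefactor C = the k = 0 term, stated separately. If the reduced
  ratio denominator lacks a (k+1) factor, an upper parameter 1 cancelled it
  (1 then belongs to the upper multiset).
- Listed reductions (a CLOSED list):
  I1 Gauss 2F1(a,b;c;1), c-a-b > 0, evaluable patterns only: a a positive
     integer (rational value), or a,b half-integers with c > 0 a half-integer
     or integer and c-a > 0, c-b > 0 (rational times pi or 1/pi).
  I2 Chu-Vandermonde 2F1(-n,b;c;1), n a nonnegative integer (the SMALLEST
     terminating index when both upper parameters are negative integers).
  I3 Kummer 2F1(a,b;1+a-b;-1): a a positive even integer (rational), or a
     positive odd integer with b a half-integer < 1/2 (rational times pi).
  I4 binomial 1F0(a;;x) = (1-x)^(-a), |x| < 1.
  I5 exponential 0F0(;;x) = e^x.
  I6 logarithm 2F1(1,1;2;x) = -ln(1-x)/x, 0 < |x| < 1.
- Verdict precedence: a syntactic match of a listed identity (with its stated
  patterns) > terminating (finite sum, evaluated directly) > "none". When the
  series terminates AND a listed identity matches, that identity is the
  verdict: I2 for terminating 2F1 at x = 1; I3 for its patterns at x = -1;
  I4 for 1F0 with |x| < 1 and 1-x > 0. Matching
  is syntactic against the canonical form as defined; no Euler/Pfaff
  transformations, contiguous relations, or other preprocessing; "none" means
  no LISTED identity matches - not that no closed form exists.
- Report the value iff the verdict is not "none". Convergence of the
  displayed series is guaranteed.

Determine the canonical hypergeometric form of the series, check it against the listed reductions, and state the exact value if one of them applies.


The tell: t_0 being 8/7, the running product (prefactor 8/7) telescopes to a rising factorial.
Step ratio: r(k) = (-2/9) * (k+1/8) (k+1) / [(k+2/3) (k+1)] - rational; roots negated = parameters, x = (-2/9), C = 8/7.

At argument -2/9: a 2F1 with upper {1/8, 1}, lower {2/3}, scaled by C = 8/7. Verdict: none here - no I1-I6 shape fits x = -2/9 with lower {2/3}.


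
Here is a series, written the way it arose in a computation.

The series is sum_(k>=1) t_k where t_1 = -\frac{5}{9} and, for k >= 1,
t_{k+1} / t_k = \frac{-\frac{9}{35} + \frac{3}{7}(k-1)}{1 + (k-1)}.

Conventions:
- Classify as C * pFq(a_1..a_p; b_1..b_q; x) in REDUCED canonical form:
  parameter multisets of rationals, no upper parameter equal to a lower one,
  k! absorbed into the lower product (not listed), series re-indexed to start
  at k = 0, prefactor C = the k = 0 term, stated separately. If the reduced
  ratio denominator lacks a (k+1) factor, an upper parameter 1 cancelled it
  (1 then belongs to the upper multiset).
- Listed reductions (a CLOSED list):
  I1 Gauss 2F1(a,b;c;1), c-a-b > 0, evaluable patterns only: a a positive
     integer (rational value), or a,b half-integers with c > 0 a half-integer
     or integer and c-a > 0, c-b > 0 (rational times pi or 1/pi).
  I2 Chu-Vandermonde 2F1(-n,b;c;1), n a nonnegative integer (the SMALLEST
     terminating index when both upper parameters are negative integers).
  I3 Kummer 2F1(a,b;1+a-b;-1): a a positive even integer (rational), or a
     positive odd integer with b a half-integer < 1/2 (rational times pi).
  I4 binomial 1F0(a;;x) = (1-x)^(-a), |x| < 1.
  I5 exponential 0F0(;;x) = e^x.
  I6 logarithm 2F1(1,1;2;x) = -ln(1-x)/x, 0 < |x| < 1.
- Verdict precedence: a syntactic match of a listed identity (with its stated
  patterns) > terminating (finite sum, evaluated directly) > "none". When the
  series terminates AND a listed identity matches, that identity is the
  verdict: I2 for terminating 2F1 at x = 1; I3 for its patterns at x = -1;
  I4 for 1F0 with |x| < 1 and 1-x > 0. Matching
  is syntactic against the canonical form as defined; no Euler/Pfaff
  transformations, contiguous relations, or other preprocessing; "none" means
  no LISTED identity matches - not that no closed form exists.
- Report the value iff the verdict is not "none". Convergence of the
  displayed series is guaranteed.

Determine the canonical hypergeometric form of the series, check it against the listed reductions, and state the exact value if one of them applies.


With C = -\frac{5}{9}: the canonical form is 1F0(-\frac{3}{5}; -; \frac{3}{7}). Verdict: the I4 binomial reduction matches (the 1F0 binomial series: exponent 3/5, x = \frac{3}{7}). Value: \left(-\frac{5}{9}\right) \cdot \left(\frac{4}{7}\right)^{\frac{3}{5}}.

Key step: t_0 = -\frac{5}{9} here, and factor the ratio over Q (C = -5/9): negated roots = parameters.
Step ratio: r(k) = \frac{3}{7} * (k-\frac{3}{5}) / [(k+1)] - rational in k. x = \frac{3}{7}; t_0 = -\frac{5}{9}; negate the roots.


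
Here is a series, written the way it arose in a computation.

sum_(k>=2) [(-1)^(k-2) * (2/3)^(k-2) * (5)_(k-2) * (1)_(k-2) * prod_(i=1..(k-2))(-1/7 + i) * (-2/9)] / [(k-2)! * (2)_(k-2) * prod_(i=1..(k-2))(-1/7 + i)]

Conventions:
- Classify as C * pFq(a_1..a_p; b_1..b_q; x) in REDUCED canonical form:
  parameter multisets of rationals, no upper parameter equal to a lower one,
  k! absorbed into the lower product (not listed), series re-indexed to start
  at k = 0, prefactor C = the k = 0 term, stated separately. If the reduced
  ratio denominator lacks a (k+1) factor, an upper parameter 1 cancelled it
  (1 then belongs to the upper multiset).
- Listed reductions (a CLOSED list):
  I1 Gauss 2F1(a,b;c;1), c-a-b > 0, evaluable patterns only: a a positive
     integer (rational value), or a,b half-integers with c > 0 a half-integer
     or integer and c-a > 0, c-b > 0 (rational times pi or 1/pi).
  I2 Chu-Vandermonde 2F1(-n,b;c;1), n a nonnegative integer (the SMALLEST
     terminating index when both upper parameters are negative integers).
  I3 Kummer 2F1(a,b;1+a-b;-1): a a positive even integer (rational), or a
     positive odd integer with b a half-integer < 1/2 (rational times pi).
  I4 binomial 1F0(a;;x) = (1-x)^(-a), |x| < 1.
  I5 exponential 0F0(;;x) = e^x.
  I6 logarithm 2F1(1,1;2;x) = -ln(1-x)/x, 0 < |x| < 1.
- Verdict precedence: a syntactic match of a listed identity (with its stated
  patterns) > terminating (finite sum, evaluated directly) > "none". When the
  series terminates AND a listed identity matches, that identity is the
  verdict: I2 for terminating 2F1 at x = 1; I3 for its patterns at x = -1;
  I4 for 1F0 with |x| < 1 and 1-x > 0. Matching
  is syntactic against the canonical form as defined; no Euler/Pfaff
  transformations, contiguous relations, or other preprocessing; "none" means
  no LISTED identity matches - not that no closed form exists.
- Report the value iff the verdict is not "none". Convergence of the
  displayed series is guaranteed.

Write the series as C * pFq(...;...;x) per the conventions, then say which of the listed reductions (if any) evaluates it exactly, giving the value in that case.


Key step: t_0 = -2/9 here, and the running product (C = -2/9) telescopes to a rising factorial.
Consecutive-term ratio: r(k) = (-2/3) * (k+1) (k+5) / [(k+2) (k+1)] - rational in k. x = (-2/3); t_0 = -2/9; negate the roots.

With C = -2/9: the canonical form is 2F1(1, 5; 2; -2/3). Verdict: none here - no I1-I6 shape fits x = -2/3 with lower {2}.


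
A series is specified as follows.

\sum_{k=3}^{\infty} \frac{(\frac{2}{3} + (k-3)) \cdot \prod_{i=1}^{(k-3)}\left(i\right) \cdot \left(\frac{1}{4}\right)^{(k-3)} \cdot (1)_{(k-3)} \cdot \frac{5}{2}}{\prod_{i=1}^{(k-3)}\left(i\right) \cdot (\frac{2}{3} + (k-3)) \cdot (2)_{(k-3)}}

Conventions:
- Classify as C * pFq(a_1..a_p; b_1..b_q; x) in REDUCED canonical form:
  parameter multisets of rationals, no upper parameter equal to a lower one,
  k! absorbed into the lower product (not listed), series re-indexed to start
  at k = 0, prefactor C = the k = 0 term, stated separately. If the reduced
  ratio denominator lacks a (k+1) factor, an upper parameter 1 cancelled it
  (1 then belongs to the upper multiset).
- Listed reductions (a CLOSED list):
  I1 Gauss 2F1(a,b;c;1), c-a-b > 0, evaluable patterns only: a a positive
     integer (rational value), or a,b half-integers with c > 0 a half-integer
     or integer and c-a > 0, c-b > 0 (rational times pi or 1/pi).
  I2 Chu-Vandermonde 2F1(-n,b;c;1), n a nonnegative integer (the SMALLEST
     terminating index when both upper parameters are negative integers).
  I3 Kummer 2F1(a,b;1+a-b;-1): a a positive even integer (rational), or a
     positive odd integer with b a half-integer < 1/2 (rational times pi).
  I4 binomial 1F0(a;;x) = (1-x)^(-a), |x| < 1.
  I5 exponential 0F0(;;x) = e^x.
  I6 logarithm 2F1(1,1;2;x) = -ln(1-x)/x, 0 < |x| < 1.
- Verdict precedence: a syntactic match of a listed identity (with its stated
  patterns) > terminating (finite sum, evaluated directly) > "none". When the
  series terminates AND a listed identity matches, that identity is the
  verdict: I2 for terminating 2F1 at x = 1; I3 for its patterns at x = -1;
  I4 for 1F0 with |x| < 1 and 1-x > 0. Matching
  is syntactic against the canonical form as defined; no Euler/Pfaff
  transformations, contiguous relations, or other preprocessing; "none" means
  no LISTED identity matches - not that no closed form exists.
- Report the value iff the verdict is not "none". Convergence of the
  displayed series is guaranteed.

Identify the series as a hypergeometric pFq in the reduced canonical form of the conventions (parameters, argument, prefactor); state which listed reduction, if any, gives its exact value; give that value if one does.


First insight: with t_0 = \frac{5}{2}, striking the common factor k + 2/3 reduces the term (C = 5/2).
Ratio: r(k) = \frac{1}{4} * (k+1) (k+1) / [(k+2) (k+1)] ; factor over Q: parameters, x = \frac{1}{4}, and C = \frac{5}{2}.

Classification (C = \frac{5}{2}): 2F1 with upper {1, 1}, lower {2}, argument x = \frac{1}{4}. Verdict: the I6 logarithm reduction matches (the logarithm: parameters (1,1;2), x = \frac{1}{4}). Its exact value is \left(-10\right) \cdot \ln\left(\frac{3}{4}\right).


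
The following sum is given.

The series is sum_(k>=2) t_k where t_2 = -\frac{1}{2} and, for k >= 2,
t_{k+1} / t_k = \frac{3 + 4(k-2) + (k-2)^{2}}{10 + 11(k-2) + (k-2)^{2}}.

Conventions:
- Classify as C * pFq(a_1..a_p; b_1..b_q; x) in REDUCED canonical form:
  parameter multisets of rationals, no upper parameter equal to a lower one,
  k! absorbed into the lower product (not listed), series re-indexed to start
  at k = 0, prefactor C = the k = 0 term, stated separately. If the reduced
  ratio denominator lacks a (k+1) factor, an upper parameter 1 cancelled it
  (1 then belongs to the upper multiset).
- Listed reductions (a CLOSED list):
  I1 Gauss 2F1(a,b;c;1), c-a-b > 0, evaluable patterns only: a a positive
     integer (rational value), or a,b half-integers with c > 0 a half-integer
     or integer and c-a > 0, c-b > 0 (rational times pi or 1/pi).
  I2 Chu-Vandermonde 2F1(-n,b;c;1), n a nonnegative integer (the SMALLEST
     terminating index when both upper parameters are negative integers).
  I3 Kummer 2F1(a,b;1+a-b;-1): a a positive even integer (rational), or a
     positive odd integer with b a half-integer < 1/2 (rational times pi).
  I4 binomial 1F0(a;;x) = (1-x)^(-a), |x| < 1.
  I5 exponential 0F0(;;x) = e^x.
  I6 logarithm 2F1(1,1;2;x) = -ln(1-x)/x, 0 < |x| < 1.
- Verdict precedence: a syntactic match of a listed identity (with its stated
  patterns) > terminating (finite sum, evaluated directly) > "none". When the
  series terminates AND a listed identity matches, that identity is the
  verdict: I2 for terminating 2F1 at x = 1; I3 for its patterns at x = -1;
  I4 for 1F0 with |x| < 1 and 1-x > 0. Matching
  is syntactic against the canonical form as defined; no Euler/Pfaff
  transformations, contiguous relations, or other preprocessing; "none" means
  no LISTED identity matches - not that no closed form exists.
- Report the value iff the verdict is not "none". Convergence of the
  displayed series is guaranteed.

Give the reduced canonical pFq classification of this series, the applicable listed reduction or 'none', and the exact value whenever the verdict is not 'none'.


Key observation: t_0 being -\frac{1}{2}, factor the ratio over Q (prefactor -1/2): negated roots = parameters.
Adjacent-term ratio: r(k) = 1 * (k+1) (k+3) / [(k+10) (k+1)] - poly over poly, x = 1 from leading terms; C = -\frac{1}{2} at k = 0.

At argument 1: a 2F1 with upper {1, 3}, lower {10}, scaled by C = -\frac{1}{2}. Verdict: Gauss (I1, integer-parameter pattern) fires (x = 1: the Gamma ratio telescopes since c-a-b = 6 > 0 and a = 1 in Z>0). Sum: -\frac{3}{4}.


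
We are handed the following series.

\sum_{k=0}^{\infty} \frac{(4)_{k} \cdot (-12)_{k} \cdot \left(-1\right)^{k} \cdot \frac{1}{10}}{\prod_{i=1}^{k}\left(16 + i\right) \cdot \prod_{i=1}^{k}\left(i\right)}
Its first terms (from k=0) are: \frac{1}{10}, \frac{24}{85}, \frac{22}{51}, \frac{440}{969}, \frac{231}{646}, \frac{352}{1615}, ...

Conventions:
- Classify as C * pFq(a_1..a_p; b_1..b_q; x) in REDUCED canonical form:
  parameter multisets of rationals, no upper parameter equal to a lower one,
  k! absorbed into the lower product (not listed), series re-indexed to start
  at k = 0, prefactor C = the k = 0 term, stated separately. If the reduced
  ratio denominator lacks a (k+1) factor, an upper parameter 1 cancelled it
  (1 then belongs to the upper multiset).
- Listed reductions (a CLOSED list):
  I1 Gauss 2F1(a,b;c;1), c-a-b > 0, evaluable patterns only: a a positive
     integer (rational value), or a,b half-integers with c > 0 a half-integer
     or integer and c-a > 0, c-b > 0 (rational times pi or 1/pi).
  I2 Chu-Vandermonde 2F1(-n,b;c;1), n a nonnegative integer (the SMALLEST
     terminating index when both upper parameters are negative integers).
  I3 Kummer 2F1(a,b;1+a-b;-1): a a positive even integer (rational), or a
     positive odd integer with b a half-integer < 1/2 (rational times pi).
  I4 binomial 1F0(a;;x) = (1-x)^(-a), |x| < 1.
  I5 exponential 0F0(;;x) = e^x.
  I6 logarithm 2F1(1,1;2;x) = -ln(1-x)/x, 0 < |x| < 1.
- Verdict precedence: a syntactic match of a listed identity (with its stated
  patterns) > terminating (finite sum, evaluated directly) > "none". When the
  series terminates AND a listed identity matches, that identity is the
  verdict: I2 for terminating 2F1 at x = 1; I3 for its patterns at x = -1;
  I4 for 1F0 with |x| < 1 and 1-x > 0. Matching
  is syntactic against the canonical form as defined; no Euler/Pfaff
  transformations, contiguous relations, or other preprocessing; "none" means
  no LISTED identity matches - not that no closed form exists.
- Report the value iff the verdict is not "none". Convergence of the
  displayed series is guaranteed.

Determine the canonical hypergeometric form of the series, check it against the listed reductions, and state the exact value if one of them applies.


At argument -1: a 2F1 with upper {-12, 4}, lower {17}, scaled by C = \frac{1}{10}. Verdict: Kummer (I3) matches (x = -1; c = 17 equals 1+a-b for upper {-12, 4}: listed pattern). Its exact value is 2.

Key observation: x = -1 and the lower running product (prefactor 1/10) is a rising factorial.
Term ratio: r(k) = -1 * (k-12) (k+4) / [(k+17) (k+1)] - rational in k, leading ratio -1; with t_0 = \frac{1}{10}, classification follows.


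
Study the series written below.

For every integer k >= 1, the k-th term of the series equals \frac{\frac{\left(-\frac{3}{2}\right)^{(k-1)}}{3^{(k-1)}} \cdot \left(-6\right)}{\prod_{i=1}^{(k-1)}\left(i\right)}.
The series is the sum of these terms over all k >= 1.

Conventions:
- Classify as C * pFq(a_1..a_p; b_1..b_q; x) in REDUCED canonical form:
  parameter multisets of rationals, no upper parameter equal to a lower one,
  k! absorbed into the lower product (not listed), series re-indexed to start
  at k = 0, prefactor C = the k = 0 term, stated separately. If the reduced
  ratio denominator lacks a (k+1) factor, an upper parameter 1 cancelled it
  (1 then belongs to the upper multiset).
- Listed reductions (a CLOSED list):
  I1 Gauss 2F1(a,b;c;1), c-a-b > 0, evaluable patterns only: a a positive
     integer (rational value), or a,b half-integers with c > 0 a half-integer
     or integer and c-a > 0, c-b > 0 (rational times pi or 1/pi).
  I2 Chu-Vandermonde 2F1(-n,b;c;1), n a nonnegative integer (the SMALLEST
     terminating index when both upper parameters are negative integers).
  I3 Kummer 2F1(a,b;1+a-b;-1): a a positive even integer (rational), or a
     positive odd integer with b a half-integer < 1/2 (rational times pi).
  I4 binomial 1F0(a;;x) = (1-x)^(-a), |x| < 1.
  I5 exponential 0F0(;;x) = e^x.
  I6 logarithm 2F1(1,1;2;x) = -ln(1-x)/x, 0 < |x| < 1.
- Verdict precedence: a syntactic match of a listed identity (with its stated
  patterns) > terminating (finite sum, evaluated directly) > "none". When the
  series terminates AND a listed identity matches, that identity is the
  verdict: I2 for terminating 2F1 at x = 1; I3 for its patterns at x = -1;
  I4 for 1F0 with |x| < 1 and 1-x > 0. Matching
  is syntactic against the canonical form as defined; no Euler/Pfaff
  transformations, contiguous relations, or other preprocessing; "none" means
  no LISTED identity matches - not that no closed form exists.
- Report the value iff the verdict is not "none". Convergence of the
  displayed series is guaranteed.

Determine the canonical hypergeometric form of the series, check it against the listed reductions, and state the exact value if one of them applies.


Classification (C = -6): 0F0 with upper {-}, lower {-}, argument x = -\frac{1}{2}. Verdict at x = -\frac{1}{2}: the I5 exponential reduction matches (the 0F0 exponential series at x = -\frac{1}{2}). Value: \left(-6\right) \cdot e^{-\frac{1}{2}}.

Key step: t_0 = -6 here, and the product of the first k integers (prefactor -6) is k!.
Term ratio: r(k) = -\frac{1}{2} * 1 / [(k+1)] - poly over poly, x = -\frac{1}{2} from leading terms; C = -6 at k = 0.


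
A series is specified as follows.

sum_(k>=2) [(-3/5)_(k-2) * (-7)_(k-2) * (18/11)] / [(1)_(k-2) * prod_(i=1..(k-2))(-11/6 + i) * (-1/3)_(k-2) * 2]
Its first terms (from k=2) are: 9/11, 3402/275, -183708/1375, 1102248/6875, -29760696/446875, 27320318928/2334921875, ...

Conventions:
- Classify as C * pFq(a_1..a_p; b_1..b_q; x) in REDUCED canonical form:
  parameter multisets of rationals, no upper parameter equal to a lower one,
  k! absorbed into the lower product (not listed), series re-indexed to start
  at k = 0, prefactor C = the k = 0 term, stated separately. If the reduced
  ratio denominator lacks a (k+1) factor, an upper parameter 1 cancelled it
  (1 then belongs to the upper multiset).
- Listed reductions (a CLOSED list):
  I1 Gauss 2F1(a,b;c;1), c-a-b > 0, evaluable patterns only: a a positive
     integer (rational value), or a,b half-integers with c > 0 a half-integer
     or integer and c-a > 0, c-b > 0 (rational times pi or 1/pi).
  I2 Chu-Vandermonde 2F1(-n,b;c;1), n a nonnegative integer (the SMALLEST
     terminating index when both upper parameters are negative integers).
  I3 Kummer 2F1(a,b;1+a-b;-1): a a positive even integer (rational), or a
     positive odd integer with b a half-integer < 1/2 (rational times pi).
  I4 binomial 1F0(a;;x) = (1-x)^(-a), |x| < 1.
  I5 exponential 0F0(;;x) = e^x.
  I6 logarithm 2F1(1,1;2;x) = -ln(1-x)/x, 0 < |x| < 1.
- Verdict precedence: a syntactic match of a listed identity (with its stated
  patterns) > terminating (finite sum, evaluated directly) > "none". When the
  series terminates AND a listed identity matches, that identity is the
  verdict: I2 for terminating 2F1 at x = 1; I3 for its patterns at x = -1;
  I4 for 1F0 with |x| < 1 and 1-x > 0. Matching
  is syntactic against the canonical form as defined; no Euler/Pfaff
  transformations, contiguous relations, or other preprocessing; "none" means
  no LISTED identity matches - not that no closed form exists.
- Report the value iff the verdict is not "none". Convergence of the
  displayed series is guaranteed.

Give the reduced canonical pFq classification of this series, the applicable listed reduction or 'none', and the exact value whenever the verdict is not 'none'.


Classification (C = 9/11): 2F2 with upper {-7, -3/5}, lower {-5/6, -1/3}, argument x = 1. Verdict: terminating - no listed pattern fits, but -7 in the upper list cuts the series at k = 7; direct evaluation. Exact value: -5017911593634153/316673779296875.

Key step: t_0 being 9/11, the constant factors (C = 9/11) combine into one prefactor.
Consecutive-term ratio: r(k) = 1 * (k-7) (k-3/5) / [(k-5/6) (k-1/3) (k+1)] - rational in k. x = 1; t_0 = 9/11; negate the roots.


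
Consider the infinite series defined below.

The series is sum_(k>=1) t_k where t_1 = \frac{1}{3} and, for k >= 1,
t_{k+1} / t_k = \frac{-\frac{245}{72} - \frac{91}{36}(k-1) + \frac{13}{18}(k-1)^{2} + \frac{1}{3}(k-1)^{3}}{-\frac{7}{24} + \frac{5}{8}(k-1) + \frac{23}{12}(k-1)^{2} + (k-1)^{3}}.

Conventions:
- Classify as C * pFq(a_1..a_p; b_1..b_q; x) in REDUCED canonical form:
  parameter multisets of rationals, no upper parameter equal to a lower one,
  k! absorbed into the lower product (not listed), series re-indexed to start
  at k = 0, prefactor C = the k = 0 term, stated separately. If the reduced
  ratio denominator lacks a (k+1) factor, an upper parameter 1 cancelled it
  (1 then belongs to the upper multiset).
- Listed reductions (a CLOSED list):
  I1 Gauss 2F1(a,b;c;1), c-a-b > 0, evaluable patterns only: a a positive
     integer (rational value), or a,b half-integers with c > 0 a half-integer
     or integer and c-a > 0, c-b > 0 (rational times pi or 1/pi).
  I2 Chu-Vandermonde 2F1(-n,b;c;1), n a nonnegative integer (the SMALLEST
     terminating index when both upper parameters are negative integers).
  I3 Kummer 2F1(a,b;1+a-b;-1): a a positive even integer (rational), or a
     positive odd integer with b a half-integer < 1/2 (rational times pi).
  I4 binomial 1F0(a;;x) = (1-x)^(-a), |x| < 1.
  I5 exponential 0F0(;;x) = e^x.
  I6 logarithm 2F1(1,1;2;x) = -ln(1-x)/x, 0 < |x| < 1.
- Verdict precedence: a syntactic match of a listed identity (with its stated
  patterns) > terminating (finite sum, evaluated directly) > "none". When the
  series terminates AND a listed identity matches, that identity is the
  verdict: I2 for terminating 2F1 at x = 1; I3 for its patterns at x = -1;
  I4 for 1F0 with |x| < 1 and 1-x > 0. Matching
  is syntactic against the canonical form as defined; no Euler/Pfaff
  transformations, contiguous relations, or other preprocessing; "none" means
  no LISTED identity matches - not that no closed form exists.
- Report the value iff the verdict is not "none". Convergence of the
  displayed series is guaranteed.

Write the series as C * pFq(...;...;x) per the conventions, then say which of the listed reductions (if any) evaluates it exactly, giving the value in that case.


Classification (C = \frac{1}{3}): 2F1 with upper {-\frac{5}{2}, \frac{7}{2}}, lower {-\frac{1}{4}}, argument x = \frac{1}{3}. Verdict: none - at argument \frac{1}{3} the multisets {-\frac{5}{2}, \frac{7}{2}} ; {-\frac{1}{4}} match no listed identity.

The tell: t_0 = \frac{1}{3} here, and the parameter 7/6 appears in both the upper and lower lists and cancels.
Step ratio: r(k) = \frac{1}{3} * (k-\frac{5}{2}) (k+\frac{7}{2}) / [(k-\frac{1}{4}) (k+1)] - rational in k, leading ratio \frac{1}{3}; with t_0 = \frac{1}{3}, classification follows.


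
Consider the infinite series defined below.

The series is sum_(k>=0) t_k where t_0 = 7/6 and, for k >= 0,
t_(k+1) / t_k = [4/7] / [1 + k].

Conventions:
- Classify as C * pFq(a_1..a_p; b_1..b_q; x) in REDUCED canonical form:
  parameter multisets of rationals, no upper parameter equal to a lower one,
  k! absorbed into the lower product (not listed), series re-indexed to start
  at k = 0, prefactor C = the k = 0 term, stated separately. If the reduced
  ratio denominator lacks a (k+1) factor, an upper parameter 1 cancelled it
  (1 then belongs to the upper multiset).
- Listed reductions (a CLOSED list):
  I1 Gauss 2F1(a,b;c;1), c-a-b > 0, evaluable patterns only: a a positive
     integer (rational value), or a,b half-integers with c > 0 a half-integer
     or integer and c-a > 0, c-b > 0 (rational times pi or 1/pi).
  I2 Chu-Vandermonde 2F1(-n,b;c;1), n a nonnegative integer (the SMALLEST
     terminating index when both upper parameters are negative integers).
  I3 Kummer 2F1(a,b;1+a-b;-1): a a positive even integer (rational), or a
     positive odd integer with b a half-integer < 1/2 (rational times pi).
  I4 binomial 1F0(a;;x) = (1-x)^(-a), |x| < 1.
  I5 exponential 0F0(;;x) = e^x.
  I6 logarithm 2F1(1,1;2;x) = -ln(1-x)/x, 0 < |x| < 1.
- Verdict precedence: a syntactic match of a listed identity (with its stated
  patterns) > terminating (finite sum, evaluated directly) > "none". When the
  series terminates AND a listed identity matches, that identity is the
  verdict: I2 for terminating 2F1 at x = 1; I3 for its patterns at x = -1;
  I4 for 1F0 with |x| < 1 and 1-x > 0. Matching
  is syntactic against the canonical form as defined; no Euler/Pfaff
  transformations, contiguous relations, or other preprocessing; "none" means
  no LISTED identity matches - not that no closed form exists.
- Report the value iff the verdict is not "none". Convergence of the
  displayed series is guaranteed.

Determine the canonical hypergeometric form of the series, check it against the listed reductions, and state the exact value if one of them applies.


At argument 4/7: a 0F0 with upper {-}, lower {-}, scaled by C = 7/6. Verdict (x = 4/7): exponential (I5) applies (the 0F0 exponential series at x = 4/7). Hence: (7/6) * e^(4/7).

Structural cue: x = (4/7) and factor the ratio over Q (C = 7/6): negated roots = parameters.
Step ratio: r(k) = (4/7) * 1 / [(k+1)] - rational in k, leading ratio (4/7); with t_0 = 7/6, classification follows.


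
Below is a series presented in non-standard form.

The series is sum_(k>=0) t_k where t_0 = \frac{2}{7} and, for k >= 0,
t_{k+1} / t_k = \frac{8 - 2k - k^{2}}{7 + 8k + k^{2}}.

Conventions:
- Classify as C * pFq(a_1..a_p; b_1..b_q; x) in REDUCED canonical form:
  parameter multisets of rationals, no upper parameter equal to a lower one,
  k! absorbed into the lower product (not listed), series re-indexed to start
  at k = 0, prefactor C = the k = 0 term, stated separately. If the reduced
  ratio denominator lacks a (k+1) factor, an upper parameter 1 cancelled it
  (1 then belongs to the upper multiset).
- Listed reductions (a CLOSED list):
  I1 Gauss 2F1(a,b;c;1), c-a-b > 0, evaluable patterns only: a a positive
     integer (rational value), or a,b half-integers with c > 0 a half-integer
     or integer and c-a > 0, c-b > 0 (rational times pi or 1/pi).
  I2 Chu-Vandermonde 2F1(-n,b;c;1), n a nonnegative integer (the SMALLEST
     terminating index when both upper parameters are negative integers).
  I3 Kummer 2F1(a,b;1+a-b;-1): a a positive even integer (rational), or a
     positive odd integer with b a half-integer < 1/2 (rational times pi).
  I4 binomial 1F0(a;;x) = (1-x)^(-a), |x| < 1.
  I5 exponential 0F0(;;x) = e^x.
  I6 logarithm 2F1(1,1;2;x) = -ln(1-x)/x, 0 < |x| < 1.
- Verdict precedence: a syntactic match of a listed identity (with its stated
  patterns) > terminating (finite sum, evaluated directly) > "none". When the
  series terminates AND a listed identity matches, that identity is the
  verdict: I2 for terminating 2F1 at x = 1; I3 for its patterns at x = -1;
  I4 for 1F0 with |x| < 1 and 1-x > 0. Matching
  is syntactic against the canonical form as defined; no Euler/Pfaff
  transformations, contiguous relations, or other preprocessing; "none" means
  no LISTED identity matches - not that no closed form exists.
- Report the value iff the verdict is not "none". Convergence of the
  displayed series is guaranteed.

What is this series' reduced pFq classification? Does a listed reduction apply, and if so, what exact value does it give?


Prefactor \frac{2}{7}, argument -1: 2F1 with upper {-2, 4} over lower {7}. Verdict: this is the Kummer evaluation I3 (x = -1; c = 7 equals 1+a-b for upper {-2, 4}: listed pattern). Exact value: \frac{5}{7}.

First insight: t_0 = \frac{2}{7} here, and the expanded ratio factors over Q; C = 2/7, roots give parameters.
Step ratio: r(k) = -1 * (k-2) (k+4) / [(k+7) (k+1)] - poly over poly, x = -1 from leading terms; C = \frac{2}{7} at k = 0.
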